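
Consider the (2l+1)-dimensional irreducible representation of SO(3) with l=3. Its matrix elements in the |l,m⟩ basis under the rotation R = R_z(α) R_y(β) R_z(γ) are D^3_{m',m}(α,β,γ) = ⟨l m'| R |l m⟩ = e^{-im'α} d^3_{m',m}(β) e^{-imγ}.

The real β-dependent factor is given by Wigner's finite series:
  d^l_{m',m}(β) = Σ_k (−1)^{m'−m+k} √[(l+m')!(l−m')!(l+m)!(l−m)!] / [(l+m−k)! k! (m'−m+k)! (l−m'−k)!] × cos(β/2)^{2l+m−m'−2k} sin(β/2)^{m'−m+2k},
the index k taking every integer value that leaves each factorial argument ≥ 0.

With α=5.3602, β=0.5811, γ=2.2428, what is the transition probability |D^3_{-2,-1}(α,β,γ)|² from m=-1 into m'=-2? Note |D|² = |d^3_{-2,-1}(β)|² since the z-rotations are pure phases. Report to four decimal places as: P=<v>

P=0.3607

Split into d^3_{-2,-1}(β=0.5811) × two z-phases.
c=cos(0.5811/2)=0.958086, s=sin(0.5811/2)=0.286479; N=√[1·120·2·24]=75.894664
k: max(0,(-1)−(-2))=1 … min(3+(-1),3−(-2))=2
  k=1: (−1)^0·75.8947/(24)·0.9581^5·0.2865^1 = +0.731335
  k=2: (−1)^1·75.8947/(12)·0.9581^3·0.2865^3 = -0.130775
d^3_{-2,-1}(0.5811) = +0.731335 -0.130775 = +0.600561
|D^3_{-2,-1}|² = |d^3_{-2,-1}(β)|² = (+0.600561)² = 0.360673 (the z-rotation phases have unit modulus)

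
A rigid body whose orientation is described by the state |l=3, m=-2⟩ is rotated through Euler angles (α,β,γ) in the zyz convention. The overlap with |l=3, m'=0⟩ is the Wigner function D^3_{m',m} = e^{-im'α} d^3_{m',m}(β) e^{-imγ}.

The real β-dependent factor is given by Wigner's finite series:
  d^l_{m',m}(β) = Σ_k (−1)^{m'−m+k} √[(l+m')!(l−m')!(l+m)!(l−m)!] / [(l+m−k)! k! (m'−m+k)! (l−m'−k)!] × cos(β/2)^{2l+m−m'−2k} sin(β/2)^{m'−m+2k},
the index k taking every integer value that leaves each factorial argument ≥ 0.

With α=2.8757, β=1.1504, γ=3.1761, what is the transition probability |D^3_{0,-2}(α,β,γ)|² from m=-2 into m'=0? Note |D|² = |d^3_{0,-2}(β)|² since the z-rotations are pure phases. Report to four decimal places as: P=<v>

First d^3_{0,-2}(β=1.1504), then the phase factors e^{-i(0)α} and e^{-i(-2)γ}:
c=cos(1.1504/2)=0.839084, s=sin(1.1504/2)=0.544003; N=√[6·6·1·120]=65.726707
The bounds max(0,m−m')=0 and min(l+m,l−m')=1 give 2 terms
  k=0: (−1)^2·65.7267/(12)·0.8391^4·0.5440^2 = +0.803495
  k=1: (−1)^3·65.7267/(12)·0.8391^2·0.5440^4 = -0.337734
d^3_{0,-2}(1.1504) = +0.803495 -0.337734 = +0.465761
|D^3_{0,-2}|² = |d^3_{0,-2}(β)|² = (+0.465761)² = 0.216934 (the z-rotation phases have unit modulus)

P=0.2169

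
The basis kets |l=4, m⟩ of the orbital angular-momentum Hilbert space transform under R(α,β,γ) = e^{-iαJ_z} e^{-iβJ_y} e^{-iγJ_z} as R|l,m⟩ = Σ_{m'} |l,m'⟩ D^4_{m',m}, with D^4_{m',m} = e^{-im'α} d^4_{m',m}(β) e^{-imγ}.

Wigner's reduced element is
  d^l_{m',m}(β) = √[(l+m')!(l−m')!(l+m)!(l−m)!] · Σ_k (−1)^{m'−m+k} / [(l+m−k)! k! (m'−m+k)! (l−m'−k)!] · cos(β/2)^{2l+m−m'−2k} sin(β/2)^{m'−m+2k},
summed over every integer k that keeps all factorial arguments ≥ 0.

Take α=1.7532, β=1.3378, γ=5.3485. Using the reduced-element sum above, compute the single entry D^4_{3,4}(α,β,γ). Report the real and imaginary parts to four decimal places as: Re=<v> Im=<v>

Split into d^4_{3,4}(β=1.3378) × two z-phases.
With c≡cos(β/2)=0.784504 and s≡sin(β/2)=0.620123, N=[5040·1·40320·1]^{1/2}=14255.272709
k∈{1} keeps every argument non-negative
  k=1: (−1)^0·14255.2727/(5040)·0.7845^7·0.6201^1 = +0.320767
d^4_{3,4}(1.3378) = +0.320767
Attach z-rotation phases: D = e^{-i(3)(1.7532)}·(+0.320767)·e^{-i(4)(5.3485)} = +0.016012-0.320368i

Re=0.0160 Im=-0.3204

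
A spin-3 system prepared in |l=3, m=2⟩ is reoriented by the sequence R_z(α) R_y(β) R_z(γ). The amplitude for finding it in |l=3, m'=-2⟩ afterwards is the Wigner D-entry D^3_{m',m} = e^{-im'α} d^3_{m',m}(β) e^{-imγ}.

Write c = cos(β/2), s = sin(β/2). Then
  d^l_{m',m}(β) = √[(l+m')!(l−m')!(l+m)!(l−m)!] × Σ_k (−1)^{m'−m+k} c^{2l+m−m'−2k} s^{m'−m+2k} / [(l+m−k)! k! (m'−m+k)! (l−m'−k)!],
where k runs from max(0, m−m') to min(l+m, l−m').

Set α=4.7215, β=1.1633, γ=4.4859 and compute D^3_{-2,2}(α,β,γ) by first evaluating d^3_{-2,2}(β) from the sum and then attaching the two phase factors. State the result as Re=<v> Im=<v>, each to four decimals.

Split into d^3_{-2,2}(β=1.1633) × two z-phases.
c=cos(1.1633/2)=0.835557, s=sin(1.1633/2)=0.549403; N=√[1·120·120·1]=120.000000
k∈{4,5} keeps every argument non-negative
  k=4: (−1)^0·120.0000/(24)·0.8356^2·0.5494^4 = +0.318044
  k=5: (−1)^1·120.0000/(120)·0.8356^0·0.5494^6 = -0.027501
d^3_{-2,2}(1.1633) = +0.318044 -0.027501 = +0.290543
Attach z-rotation phases: D = e^{-i(-2)(4.7215)}·(+0.290543)·e^{-i(2)(4.4859)} = +0.258881+0.131894i

Re=0.2589 Im=0.1319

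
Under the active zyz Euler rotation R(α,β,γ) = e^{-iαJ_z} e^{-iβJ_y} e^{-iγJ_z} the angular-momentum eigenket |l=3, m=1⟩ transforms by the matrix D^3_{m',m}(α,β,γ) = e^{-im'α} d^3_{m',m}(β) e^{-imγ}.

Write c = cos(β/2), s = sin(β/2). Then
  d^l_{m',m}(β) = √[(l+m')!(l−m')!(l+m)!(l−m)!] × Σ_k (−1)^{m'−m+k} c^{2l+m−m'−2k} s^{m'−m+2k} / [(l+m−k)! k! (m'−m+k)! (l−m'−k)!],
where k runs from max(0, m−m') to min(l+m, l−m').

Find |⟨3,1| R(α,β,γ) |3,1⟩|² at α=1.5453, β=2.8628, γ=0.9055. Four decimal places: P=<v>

P=0.0118

Split into d^3_{1,1}(β=2.8628) × two z-phases.
With c≡cos(β/2)=0.138945 and s≡sin(β/2)=0.990300, N=[24·2·24·2]^{1/2}=48.000000
The bounds max(0,m−m')=0 and min(l+m,l−m')=2 give 3 terms
  k=0: (−1)^0·48.0000/(48)·0.1389^6·0.9903^0 = +0.000007
  k=1: (−1)^1·48.0000/(6)·0.1389^4·0.9903^2 = -0.002924
  k=2: (−1)^2·48.0000/(8)·0.1389^2·0.9903^4 = +0.111405
d^3_{1,1}(2.8628) = +0.000007 -0.002924 +0.111405 = +0.108488
|D^3_{1,1}|² = |d^3_{1,1}(β)|² = (+0.108488)² = 0.011770 (the z-rotation phases have unit modulus)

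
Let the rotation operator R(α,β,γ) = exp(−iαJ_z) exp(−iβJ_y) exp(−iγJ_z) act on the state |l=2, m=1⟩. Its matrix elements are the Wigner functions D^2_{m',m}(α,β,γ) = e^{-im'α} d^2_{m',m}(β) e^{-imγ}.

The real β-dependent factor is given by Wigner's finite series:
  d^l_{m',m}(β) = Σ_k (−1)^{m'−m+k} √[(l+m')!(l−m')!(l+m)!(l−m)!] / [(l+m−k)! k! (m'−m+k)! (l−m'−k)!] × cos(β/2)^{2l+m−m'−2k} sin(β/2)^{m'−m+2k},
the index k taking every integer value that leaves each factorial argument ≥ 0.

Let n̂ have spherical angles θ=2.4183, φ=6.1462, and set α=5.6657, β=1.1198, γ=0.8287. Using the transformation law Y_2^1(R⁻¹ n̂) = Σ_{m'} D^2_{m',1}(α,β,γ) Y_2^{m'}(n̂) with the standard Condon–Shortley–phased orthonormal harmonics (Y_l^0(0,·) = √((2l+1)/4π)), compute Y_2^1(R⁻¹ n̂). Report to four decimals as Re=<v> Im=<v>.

Re=-0.1330 Im=0.0746

Need the full column D^2_{m',1} for m'=−2..2 at α=5.6657, β=1.1198, γ=0.8287.
cos(β/2)=0.847308, sin(β/2)=0.531101
d^2_{-2,1}: single k=3 term ⇒ +0.253866;  D = -0.120119-0.223650i
d^2_{-1,1}: k∈[2..3] ⇒ +0.607518 -0.079563 = +0.527955;  D = +0.065619-0.523861i
d^2_{0,1}: k∈[1..2] ⇒ +0.791366 -0.310921 = +0.480445;  D = +0.324702-0.354114i
d^2_{1,1}: k∈[0..1] ⇒ +0.515425 -0.607518 = -0.092093;  D = -0.090046+0.019307i
d^2_{2,1}: single k=0 term ⇒ -0.646148;  D = -0.593552-0.255349i
Y_2^{m'}(θ=2.4183,φ=6.1462) and Σ D·Y over m':
  (-0.1201-0.2236i)·(+0.1629+0.0458i)  (+0.0656-0.5239i)·(-0.3797-0.0523i)  (+0.3247-0.3541i)·(+0.2163+0.0000i)  (-0.0900+0.0193i)·(+0.3797-0.0523i)  (-0.5936-0.2553i)·(+0.1629-0.0458i)
Y_2^1(R⁻¹ n̂) = -0.132988+0.074572i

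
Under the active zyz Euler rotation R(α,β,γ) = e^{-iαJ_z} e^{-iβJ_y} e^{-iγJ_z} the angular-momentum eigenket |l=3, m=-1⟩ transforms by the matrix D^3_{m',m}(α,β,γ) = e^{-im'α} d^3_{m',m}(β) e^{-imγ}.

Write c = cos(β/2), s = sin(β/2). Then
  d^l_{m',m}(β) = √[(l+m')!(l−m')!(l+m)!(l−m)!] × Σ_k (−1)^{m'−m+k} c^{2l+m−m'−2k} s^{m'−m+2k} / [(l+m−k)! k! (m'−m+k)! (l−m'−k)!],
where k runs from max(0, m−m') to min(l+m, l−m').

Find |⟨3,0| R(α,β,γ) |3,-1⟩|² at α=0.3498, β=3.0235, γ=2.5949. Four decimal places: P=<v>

D^3_{0,-1}(0.3498,3.0235,2.5949) = e^{-i·0·0.3498}·d^3_{0,-1}(3.0235)·e^{-i·-1·2.5949}. Compute d first:
Half-angle: c=0.059012, s=0.998257. N=√(6·6·2·24)=41.569219
Admissible k: 0..2 (factorial args all ≥0)
  k=0: (−1)^1·41.5692/(12)·0.0590^5·0.9983^1 = -0.000002
  k=1: (−1)^2·41.5692/(4)·0.0590^3·0.9983^3 = +0.002125
  k=2: (−1)^3·41.5692/(12)·0.0590^1·0.9983^5 = -0.202649
d^3_{0,-1}(3.0235) = -0.000002 +0.002125 -0.202649 = -0.200527
|D^3_{0,-1}|² = |d^3_{0,-1}(β)|² = (-0.200527)² = 0.040211 (the z-rotation phases have unit modulus)

P=0.0402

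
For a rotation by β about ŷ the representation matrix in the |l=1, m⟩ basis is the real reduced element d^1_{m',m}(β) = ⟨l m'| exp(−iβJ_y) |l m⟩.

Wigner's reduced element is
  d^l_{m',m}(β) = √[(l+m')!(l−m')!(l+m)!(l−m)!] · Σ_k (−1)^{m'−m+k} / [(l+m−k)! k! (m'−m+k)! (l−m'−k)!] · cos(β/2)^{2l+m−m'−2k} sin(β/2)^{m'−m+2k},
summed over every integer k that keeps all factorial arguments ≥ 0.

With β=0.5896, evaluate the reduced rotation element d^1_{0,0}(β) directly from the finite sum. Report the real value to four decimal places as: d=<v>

d^1_{0,0}(β=0.5896) via Wigner's sum:
Half-angle: c=0.956860, s=0.290548. N=√(1·1·1·1)=1.000000
k: max(0,(0)−(0))=0 … min(1+(0),1−(0))=1
  k=0: (−1)^0·1.0000/(1)·0.9569^2·0.2905^0 = +0.915582
  k=1: (−1)^1·1.0000/(1)·0.9569^0·0.2905^2 = -0.084418
d^1_{0,0}(0.5896) = +0.915582 -0.084418 = +0.831163

d=0.8312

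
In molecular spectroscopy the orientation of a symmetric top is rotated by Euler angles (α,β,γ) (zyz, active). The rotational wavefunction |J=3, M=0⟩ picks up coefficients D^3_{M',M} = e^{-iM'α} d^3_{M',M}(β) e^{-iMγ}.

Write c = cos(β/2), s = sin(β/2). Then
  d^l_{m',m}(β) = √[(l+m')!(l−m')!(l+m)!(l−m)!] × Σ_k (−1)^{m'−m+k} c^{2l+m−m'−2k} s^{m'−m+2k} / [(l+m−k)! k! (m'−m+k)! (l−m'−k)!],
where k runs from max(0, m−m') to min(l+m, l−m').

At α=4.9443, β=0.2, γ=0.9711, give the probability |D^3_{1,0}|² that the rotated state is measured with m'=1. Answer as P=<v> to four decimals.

P=0.1070

First d^3_{1,0}(β=0.2), then the phase factors e^{-i(1)α} and e^{-i(0)γ}:
With c≡cos(β/2)=0.995004 and s≡sin(β/2)=0.099833, N=[24·2·6·6]^{1/2}=41.569219
Admissible k: 0..2 (factorial args all ≥0)
  k=0: (−1)^1·41.5692/(12)·0.9950^5·0.0998^1 = -0.337280
  k=1: (−1)^2·41.5692/(4)·0.9950^3·0.0998^3 = +0.010186
  k=2: (−1)^3·41.5692/(12)·0.9950^1·0.0998^5 = -0.000034
d^3_{1,0}(0.2) = -0.337280 +0.010186 -0.000034 = -0.327128
|D^3_{1,0}|² = |d^3_{1,0}(β)|² = (-0.327128)² = 0.107013 (the z-rotation phases have unit modulus)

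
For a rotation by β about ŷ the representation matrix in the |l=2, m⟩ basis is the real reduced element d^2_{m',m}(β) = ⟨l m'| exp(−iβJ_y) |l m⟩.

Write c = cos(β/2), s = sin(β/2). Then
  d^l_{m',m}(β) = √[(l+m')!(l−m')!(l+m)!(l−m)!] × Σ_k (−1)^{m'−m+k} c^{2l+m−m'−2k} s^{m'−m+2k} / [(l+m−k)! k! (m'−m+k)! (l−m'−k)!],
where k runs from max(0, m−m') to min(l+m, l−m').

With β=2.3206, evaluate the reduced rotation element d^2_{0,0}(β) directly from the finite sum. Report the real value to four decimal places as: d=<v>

d=0.1967

d^2_{0,0}(β=2.3206) via Wigner's sum:
c=cos(2.3206/2)=0.399064, s=sin(2.3206/2)=0.916923; N=√[2·2·2·2]=4.000000
k∈{0,1,2} keeps every argument non-negative
  k=0: (−1)^0·4.0000/(4)·0.3991^4·0.9169^0 = +0.025361
  k=1: (−1)^1·4.0000/(1)·0.3991^2·0.9169^2 = -0.535564
  k=2: (−1)^2·4.0000/(4)·0.3991^0·0.9169^4 = +0.706856
d^2_{0,0}(2.3206) = +0.025361 -0.535564 +0.706856 = +0.196653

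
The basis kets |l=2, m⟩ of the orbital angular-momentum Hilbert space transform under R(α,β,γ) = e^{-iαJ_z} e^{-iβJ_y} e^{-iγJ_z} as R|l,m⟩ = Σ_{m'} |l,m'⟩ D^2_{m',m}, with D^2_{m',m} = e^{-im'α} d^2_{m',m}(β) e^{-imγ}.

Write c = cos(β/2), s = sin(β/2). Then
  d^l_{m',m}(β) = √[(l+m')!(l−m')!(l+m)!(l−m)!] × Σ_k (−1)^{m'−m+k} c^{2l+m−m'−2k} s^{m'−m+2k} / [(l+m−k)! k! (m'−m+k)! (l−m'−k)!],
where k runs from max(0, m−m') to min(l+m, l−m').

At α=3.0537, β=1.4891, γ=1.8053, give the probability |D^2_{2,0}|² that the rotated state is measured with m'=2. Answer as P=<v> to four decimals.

P=0.3700

D^2_{2,0}(3.0537,1.4891,1.8053) = e^{-i·2·3.0537}·d^2_{2,0}(1.4891)·e^{-i·0·1.8053}. Compute d first:
Half-angle: c=0.735393, s=0.677641. N=√(24·1·2·2)=9.797959
k: max(0,(0)−(2))=0 … min(2+(0),2−(2))=0
  k=0: (−1)^2·9.7980/(4)·0.7354^2·0.6776^2 = +0.608294
d^2_{2,0}(1.4891) = +0.608294
|D^2_{2,0}|² = |d^2_{2,0}(β)|² = (+0.608294)² = 0.370022 (the z-rotation phases have unit modulus)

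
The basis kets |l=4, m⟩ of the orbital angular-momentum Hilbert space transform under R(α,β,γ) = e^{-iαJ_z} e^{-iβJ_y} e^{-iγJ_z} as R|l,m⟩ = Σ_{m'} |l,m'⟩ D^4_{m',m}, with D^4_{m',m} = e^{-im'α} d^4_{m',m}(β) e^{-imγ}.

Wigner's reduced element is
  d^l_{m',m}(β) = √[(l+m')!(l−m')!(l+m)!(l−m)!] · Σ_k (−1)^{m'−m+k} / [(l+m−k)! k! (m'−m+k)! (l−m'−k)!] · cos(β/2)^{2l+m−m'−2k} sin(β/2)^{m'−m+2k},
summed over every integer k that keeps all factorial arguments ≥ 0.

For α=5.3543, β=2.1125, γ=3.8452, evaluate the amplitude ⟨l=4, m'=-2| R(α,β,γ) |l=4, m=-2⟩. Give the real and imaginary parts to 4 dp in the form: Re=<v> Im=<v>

Split into d^4_{-2,-2}(β=2.1125) × two z-phases.
Half-angle: c=0.492140, s=0.870516. N=√(2·720·2·720)=1440.000000
k∈{0,1,2} keeps every argument non-negative
  k=0: (−1)^0·1440.0000/(1440)·0.4921^8·0.8705^0 = +0.003441
  k=1: (−1)^1·1440.0000/(120)·0.4921^6·0.8705^2 = -0.129201
  k=2: (−1)^2·1440.0000/(96)·0.4921^4·0.8705^4 = +0.505304
d^4_{-2,-2}(2.1125) = +0.003441 -0.129201 +0.505304 = +0.379544
Phases: e^{-i·(-2)·5.3543}=-0.283052-0.959105i, e^{-i·(-2)·3.8452}=+0.162853+0.986650i ⇒ D=+0.341668-0.165279i

Re=0.3417 Im=-0.1653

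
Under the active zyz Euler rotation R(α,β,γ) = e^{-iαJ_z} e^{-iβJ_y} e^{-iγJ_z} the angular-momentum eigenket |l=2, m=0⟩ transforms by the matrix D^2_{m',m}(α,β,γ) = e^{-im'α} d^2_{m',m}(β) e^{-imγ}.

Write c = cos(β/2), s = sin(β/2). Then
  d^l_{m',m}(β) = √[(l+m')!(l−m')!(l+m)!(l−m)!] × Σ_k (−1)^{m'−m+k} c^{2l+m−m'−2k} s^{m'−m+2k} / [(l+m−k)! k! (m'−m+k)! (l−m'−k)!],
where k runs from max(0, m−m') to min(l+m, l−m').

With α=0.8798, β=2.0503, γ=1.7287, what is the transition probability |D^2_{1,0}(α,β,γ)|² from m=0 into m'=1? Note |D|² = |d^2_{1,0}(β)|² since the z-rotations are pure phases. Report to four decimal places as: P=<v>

Split into d^2_{1,0}(β=2.0503) × two z-phases.
With c≡cos(β/2)=0.518971 and s≡sin(β/2)=0.854792, N=[6·1·2·2]^{1/2}=4.898979
k: max(0,(0)−(1))=0 … min(2+(0),2−(1))=1
  k=0: (−1)^1·4.8990/(2)·0.5190^3·0.8548^1 = -0.292661
  k=1: (−1)^2·4.8990/(2)·0.5190^1·0.8548^3 = +0.793962
d^2_{1,0}(2.0503) = -0.292661 +0.793962 = +0.501301
|D^2_{1,0}|² = |d^2_{1,0}(β)|² = (+0.501301)² = 0.251303 (the z-rotation phases have unit modulus)

P=0.2513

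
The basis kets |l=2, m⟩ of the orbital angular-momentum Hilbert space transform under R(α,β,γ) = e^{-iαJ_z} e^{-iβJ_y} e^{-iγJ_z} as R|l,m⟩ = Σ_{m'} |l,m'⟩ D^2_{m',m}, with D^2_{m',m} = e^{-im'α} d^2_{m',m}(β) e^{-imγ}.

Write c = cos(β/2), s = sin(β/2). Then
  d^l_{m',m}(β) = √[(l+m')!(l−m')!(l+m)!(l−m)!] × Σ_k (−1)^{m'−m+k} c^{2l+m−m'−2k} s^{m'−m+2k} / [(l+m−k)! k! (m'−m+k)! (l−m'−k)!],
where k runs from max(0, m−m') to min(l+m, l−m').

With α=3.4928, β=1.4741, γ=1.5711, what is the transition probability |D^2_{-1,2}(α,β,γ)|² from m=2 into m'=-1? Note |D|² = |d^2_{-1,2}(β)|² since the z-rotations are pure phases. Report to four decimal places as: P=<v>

P=0.2022

D^2_{-1,2}(3.4928,1.4741,1.5711) = e^{-i·-1·3.4928}·d^2_{-1,2}(1.4741)·e^{-i·2·1.5711}. Compute d first:
c=cos(1.4741/2)=0.740454, s=sin(1.4741/2)=0.672106; N=√[1·6·24·1]=12.000000
The bounds max(0,m−m')=3 and min(l+m,l−m')=3 give 1 term
  k=3: (−1)^0·12.0000/(6)·0.7405^1·0.6721^3 = +0.449617
d^2_{-1,2}(1.4741) = +0.449617
|D^2_{-1,2}|² = |d^2_{-1,2}(β)|² = (+0.449617)² = 0.202155 (the z-rotation phases have unit modulus)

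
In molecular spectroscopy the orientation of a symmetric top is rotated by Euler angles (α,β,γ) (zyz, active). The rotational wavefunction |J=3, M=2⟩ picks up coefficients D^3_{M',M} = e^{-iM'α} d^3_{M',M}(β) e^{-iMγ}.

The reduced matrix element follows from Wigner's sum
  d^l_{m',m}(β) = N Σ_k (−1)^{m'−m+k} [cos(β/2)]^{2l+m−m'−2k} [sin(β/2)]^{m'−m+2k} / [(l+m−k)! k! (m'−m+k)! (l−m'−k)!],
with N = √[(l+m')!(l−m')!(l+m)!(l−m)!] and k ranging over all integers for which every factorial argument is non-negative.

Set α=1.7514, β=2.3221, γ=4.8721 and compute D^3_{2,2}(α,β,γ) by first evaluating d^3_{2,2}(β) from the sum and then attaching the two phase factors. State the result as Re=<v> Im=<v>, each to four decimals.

Split into d^3_{2,2}(β=2.3221) × two z-phases.
Half-angle: c=0.398377, s=0.917222. N=√(120·1·120·1)=120.000000
k∈{0,1} keeps every argument non-negative
  k=0: (−1)^0·120.0000/(120)·0.3984^6·0.9172^0 = +0.003997
  k=1: (−1)^1·120.0000/(24)·0.3984^4·0.9172^2 = -0.105948
d^3_{2,2}(2.3221) = +0.003997 -0.105948 = -0.101951
Phases: e^{-i·(2)·1.7514}=-0.935471+0.353404i, e^{-i·(2)·4.8721}=-0.949417+0.314018i ⇒ D=-0.079234+0.064156i

Re=-0.0792 Im=0.0642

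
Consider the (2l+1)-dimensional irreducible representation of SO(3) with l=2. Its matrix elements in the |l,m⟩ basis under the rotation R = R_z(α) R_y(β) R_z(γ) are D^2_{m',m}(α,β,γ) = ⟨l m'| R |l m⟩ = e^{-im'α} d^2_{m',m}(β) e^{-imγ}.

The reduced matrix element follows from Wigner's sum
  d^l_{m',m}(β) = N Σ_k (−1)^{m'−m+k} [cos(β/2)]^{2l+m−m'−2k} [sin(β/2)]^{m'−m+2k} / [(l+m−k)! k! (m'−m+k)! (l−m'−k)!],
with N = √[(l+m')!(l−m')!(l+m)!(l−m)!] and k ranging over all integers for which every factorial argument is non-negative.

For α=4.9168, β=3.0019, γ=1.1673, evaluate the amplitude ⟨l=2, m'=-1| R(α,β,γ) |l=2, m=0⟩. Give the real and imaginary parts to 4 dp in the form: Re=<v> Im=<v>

Re=-0.0343 Im=0.1654

Split into d^2_{-1,0}(β=3.0019) × two z-phases.
c=cos(3.0019/2)=0.069790, s=sin(3.0019/2)=0.997562; N=√[1·6·2·2]=4.898979
k∈{1,2} keeps every argument non-negative
  k=1: (−1)^0·4.8990/(2)·0.0698^3·0.9976^1 = +0.000831
  k=2: (−1)^1·4.8990/(2)·0.0698^1·0.9976^3 = -0.169701
d^2_{-1,0}(3.0019) = +0.000831 -0.169701 = -0.168871
D = (+0.202990-0.979181i)·(-0.168871)·(+1.000000+0.000000i) = -0.034279+0.165355i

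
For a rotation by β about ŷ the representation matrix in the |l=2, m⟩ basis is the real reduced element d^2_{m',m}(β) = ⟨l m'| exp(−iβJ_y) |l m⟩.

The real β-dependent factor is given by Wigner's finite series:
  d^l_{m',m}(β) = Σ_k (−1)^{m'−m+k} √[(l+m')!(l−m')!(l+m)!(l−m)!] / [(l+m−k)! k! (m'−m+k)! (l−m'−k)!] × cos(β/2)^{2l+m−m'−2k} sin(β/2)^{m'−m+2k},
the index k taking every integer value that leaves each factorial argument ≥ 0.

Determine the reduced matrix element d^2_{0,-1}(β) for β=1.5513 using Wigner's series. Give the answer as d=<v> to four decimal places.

d=-0.0239

d^2_{0,-1}(β=1.5513) via Wigner's sum:
With c≡cos(β/2)=0.713966 and s≡sin(β/2)=0.700180, N=[2·2·1·6]^{1/2}=4.898979
The bounds max(0,m−m')=0 and min(l+m,l−m')=1 give 2 terms
  k=0: (−1)^1·4.8990/(2)·0.7140^3·0.7002^1 = -0.624192
  k=1: (−1)^2·4.8990/(2)·0.7140^1·0.7002^3 = +0.600320
d^2_{0,-1}(1.5513) = -0.624192 +0.600320 = -0.023872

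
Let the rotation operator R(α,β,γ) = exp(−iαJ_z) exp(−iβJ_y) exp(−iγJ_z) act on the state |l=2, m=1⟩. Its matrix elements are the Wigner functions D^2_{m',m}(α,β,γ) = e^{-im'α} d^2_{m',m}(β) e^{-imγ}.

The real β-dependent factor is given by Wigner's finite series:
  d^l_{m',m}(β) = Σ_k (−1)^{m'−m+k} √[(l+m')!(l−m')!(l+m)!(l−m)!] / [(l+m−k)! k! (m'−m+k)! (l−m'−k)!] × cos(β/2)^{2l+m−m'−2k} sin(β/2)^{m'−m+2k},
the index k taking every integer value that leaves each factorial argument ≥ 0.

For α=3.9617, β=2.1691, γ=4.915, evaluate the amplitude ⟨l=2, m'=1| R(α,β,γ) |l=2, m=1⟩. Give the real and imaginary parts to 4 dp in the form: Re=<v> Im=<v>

Re=0.3964 Im=0.2420

Split into d^2_{1,1}(β=2.1691) × two z-phases.
c=cos(2.1691/2)=0.467311, s=sin(2.1691/2)=0.884093; N=√[6·1·6·1]=6.000000
k∈{0,1} keeps every argument non-negative
  k=0: (−1)^0·6.0000/(6)·0.4673^4·0.8841^0 = +0.047689
  k=1: (−1)^1·6.0000/(2)·0.4673^2·0.8841^2 = -0.512069
d^2_{1,1}(2.1691) = +0.047689 -0.512069 = -0.464380
Phases: e^{-i·(1)·3.9617}=-0.682143+0.731219i, e^{-i·(1)·4.915}=+0.201228+0.979545i ⇒ D=+0.396361+0.241964i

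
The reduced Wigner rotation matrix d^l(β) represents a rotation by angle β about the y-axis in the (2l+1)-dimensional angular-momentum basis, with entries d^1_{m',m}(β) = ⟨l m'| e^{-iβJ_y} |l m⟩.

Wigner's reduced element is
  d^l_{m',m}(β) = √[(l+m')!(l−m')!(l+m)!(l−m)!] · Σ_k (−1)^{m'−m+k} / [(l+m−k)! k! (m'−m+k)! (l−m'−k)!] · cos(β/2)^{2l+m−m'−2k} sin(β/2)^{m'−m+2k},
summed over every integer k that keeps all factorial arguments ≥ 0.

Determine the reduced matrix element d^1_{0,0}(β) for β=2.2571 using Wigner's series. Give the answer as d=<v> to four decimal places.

d=-0.6337

d^1_{0,0}(β=2.2571) via Wigner's sum:
Half-angle: c=0.427971, s=0.903793. N=√(1·1·1·1)=1.000000
The bounds max(0,m−m')=0 and min(l+m,l−m')=1 give 2 terms
  k=0: (−1)^0·1.0000/(1)·0.4280^2·0.9038^0 = +0.183159
  k=1: (−1)^1·1.0000/(1)·0.4280^0·0.9038^2 = -0.816841
d^1_{0,0}(2.2571) = +0.183159 -0.816841 = -0.633682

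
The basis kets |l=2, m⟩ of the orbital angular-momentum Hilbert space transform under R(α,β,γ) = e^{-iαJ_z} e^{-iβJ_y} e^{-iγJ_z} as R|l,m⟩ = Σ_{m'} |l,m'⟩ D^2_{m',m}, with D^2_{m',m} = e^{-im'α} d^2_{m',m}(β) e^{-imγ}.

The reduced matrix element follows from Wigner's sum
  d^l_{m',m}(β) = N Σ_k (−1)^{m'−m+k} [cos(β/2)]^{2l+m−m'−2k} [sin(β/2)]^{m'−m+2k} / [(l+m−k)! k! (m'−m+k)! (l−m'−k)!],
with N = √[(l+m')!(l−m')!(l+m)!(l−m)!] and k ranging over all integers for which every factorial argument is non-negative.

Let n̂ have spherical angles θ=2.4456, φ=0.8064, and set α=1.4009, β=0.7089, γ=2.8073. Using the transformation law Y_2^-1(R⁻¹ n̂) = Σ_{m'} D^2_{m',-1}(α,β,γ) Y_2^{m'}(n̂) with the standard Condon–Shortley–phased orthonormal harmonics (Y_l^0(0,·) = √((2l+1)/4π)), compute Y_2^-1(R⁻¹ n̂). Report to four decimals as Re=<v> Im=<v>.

Re=0.1775 Im=0.0079

Need the full column D^2_{m',-1} for m'=−2..2 at α=1.4009, β=0.7089, γ=2.8073.
cos(β/2)=0.937838, sin(β/2)=0.347075
d^2_{-2,-1}: single k=1 term ⇒ +0.572579;  D = +0.447344-0.357394i
d^2_{-1,-1}: k∈[0..1] ⇒ +0.773589 -0.317850 = +0.455739;  D = -0.220167-0.399030i
d^2_{0,-1}: k∈[0..1] ⇒ -0.701264 +0.096044 = -0.605219;  D = +0.571716-0.198573i
d^2_{1,-1}: k∈[0..1] ⇒ +0.317850 -0.014511 = +0.303339;  D = +0.049644+0.299249i
d^2_{2,-1}: single k=0 term ⇒ -0.078420;  D = -0.078419-0.000431i
Y_2^{m'}(θ=2.4456,φ=0.8064) and Σ D·Y over m':
  (+0.4473-0.3574i)·(-0.0067-0.1586i)  (-0.2202-0.3990i)·(-0.2631+0.2744i)  (+0.5717-0.1986i)·(+0.2418+0.0000i)  (+0.0496+0.2992i)·(+0.2631+0.2744i)  (-0.0784-0.0004i)·(-0.0067+0.1586i)
Y_2^-1(R⁻¹ n̂) = +0.177530+0.007869i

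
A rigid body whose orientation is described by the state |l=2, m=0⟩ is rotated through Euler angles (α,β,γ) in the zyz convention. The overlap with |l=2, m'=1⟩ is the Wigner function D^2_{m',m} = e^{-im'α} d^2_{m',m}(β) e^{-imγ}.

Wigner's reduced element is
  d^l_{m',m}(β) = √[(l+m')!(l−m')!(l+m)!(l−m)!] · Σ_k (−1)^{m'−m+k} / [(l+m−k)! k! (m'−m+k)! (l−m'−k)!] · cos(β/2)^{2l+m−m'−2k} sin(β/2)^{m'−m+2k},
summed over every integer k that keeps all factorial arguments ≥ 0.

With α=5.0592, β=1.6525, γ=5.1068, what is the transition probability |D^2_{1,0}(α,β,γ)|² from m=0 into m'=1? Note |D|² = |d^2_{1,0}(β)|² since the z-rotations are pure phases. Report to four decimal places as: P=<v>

P=0.0099

Split into d^2_{1,0}(β=1.6525) × two z-phases.
With c≡cos(β/2)=0.677638 and s≡sin(β/2)=0.735395, N=[6·1·2·2]^{1/2}=4.898979
k: max(0,(0)−(1))=0 … min(2+(0),2−(1))=1
  k=0: (−1)^1·4.8990/(2)·0.6776^3·0.7354^1 = -0.560519
  k=1: (−1)^2·4.8990/(2)·0.6776^1·0.7354^3 = +0.660140
d^2_{1,0}(1.6525) = -0.560519 +0.660140 = +0.099621
|D^2_{1,0}|² = |d^2_{1,0}(β)|² = (+0.099621)² = 0.009924 (the z-rotation phases have unit modulus)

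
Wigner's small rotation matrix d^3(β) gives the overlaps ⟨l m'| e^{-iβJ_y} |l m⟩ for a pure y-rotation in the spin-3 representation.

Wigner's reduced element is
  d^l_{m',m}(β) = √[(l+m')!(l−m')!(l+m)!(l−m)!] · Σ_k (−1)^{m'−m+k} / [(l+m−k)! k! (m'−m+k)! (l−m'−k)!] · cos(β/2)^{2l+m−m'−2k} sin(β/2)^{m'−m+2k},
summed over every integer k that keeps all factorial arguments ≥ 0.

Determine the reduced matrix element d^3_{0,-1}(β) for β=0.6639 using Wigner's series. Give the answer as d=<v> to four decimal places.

d=-0.5607

d^3_{0,-1}(β=0.6639) via Wigner's sum:
With c≡cos(β/2)=0.945409 and s≡sin(β/2)=0.325887, N=[6·6·2·24]^{1/2}=41.569219
k∈{0,1,2} keeps every argument non-negative
  k=0: (−1)^1·41.5692/(12)·0.9454^5·0.3259^1 = -0.852621
  k=1: (−1)^2·41.5692/(4)·0.9454^3·0.3259^3 = +0.303929
  k=2: (−1)^3·41.5692/(12)·0.9454^1·0.3259^5 = -0.012038
d^3_{0,-1}(0.6639) = -0.852621 +0.303929 -0.012038 = -0.560729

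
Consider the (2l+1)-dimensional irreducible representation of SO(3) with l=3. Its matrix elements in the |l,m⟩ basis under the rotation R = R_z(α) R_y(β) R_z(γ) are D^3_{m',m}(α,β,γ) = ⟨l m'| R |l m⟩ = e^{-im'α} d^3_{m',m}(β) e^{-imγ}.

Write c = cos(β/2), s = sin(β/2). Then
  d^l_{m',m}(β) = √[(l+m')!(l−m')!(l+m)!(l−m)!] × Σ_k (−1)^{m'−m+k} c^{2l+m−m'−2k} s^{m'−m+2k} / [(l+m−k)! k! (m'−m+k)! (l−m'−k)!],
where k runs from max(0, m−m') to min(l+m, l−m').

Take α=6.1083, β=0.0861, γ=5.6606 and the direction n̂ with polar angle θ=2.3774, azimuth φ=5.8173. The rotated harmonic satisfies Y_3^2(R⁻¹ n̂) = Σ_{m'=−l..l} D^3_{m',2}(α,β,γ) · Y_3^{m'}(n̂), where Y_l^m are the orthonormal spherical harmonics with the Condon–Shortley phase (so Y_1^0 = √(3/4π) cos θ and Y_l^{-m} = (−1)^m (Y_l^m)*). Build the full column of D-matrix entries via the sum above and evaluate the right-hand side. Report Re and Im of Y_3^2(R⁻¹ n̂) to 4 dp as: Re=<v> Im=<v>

Need the full column D^3_{m',2} for m'=−3..3 at α=6.1083, β=0.0861, γ=5.6606.
cos(β/2)=0.999073, sin(β/2)=0.043037
d^3_{-3,2}: single k=5 term ⇒ +0.000000;  D = +0.000000+0.000000i
d^3_{-2,2}: k∈[4..5] ⇒ +0.000017 -0.000000 = +0.000017;  D = +0.000011+0.000013i
d^3_{-1,2}: k∈[3..4] ⇒ +0.000503 -0.000000 = +0.000502;  D = +0.000241+0.000441i
d^3_{0,2}: k∈[2..3] ⇒ +0.010107 -0.000019 = +0.010088;  D = +0.003227+0.009558i
d^3_{1,2}: k∈[1..2] ⇒ +0.135465 -0.000503 = +0.134962;  D = +0.020267+0.133432i
d^3_{2,2}: k∈[0..1] ⇒ +0.994454 -0.009227 = +0.985227;  D = -0.023786+0.984940i
d^3_{3,2}: single k=0 term ⇒ -0.104931;  D = +0.020747-0.102859i
Y_3^{m'}(θ=2.3774,φ=5.8173) and Σ D·Y over m':
  (+0.0000+0.0000i)·(+0.0238+0.1362i)  (+0.0000+0.0000i)·(-0.2107-0.2836i)  (+0.0002+0.0004i)·(+0.3209+0.1613i)  (+0.0032+0.0096i)·(+0.1061+0.0000i)  (+0.0203+0.1334i)·(-0.3209+0.1613i)  (-0.0238+0.9849i)·(-0.2107+0.2836i)  (+0.0207-0.1029i)·(-0.0238+0.1362i)
Y_3^2(R⁻¹ n̂) = -0.288444-0.247345i

Re=-0.2884 Im=-0.2473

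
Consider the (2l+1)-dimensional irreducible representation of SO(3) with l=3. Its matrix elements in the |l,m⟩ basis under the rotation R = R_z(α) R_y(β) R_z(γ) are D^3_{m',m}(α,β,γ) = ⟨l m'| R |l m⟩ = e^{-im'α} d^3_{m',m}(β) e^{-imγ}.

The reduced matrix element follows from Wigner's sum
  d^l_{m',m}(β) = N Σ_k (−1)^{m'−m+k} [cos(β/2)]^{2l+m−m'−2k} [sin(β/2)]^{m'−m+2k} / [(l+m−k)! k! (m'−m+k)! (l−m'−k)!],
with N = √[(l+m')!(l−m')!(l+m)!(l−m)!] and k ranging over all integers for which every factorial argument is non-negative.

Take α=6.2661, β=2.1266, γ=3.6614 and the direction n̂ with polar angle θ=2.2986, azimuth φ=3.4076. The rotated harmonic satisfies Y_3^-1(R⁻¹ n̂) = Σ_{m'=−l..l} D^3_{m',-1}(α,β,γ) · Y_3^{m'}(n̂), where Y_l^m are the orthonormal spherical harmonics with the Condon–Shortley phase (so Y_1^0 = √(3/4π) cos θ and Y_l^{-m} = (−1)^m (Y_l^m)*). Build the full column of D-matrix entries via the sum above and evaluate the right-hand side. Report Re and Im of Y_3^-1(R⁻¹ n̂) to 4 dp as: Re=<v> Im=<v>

Need the full column D^3_{m',-1} for m'=−3..3 at α=6.2661, β=2.1266, γ=3.6614.
cos(β/2)=0.485991, sin(β/2)=0.873964
d^3_{-3,-1}: single k=2 term ⇒ +0.165023;  D = -0.147237-0.074523i
d^3_{-2,-1}: k∈[1..2] ⇒ +0.074926 -0.484612 = -0.409686;  D = +0.362317+0.191230i
d^3_{-1,-1}: k∈[0..2] ⇒ +0.013176 -0.340870 +0.826763 = +0.499069;  D = -0.437321-0.240458i
d^3_{0,-1}: k∈[0..2] ⇒ -0.082077 +0.796299 -0.858393 = -0.144171;  D = +0.125129+0.071612i
d^3_{1,-1}: k∈[0..2] ⇒ +0.255652 -1.102351 +0.445617 = -0.401082;  D = +0.344651+0.205141i
d^3_{2,-1}: k∈[0..1] ⇒ -0.484612 +0.783602 = +0.298990;  D = -0.254273-0.157291i
d^3_{3,-1}: single k=0 term ⇒ +0.533674;  D = -0.448994-0.288465i
Y_3^{m'}(θ=2.2986,φ=3.4076) and Σ D·Y over m':
  (-0.1472-0.0745i)·(-0.1212+0.1243i)  (+0.3623+0.1912i)·(-0.3266+0.1923i)  (-0.4373-0.2405i)·(-0.2823+0.0769i)  (+0.1251+0.0716i)·(+0.1955+0.0000i)  (+0.3447+0.2051i)·(+0.2823+0.0769i)  (-0.2543-0.1573i)·(-0.3266-0.1923i)  (-0.4490-0.2885i)·(+0.1212+0.1243i)
Y_3^-1(R⁻¹ n̂) = +0.154197+0.140058i

Re=0.1542 Im=0.1401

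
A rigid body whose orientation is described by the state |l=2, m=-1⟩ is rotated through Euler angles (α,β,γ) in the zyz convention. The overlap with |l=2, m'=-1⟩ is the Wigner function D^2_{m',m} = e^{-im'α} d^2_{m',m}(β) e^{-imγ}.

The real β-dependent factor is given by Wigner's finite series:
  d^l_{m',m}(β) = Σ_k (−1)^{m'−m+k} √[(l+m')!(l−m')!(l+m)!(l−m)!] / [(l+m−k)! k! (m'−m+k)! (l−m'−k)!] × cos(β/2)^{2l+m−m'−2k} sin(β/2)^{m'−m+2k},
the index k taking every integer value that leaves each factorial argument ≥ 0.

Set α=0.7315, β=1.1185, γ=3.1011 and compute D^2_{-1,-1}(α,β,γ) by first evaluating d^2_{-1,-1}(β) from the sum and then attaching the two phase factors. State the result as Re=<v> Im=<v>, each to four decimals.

Re=0.0697 Im=0.0577

Split into d^2_{-1,-1}(β=1.1185) × two z-phases.
c=cos(1.1185/2)=0.847653, s=sin(1.1185/2)=0.530551; N=√[1·6·1·6]=6.000000
k: max(0,(-1)−(-1))=0 … min(2+(-1),2−(-1))=1
  k=0: (−1)^0·6.0000/(6)·0.8477^4·0.5306^0 = +0.516265
  k=1: (−1)^1·6.0000/(2)·0.8477^2·0.5306^2 = -0.606752
d^2_{-1,-1}(1.1185) = +0.516265 -0.606752 = -0.090487
Phases: e^{-i·(-1)·0.7315}=+0.744173+0.667987i, e^{-i·(-1)·3.1011}=-0.999180+0.040482i ⇒ D=+0.069730+0.057669i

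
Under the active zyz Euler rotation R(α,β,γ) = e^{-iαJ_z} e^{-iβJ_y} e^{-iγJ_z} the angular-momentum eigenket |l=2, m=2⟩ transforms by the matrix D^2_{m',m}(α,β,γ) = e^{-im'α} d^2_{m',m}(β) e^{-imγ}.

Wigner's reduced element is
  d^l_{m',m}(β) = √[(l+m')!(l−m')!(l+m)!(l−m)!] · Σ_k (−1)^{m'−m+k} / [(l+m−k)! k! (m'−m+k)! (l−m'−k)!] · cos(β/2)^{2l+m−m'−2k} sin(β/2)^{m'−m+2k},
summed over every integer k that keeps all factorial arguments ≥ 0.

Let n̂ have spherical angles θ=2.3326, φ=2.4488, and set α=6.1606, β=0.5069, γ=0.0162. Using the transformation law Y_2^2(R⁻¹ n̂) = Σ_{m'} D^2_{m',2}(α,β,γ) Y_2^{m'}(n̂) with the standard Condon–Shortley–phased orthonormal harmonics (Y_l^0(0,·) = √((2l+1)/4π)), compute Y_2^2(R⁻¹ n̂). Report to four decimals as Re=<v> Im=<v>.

Need the full column D^2_{m',2} for m'=−2..2 at α=6.1606, β=0.5069, γ=0.0162.
cos(β/2)=0.968053, sin(β/2)=0.250745
d^2_{-2,2}: single k=4 term ⇒ +0.003953;  D = +0.003802-0.001083i
d^2_{-1,2}: single k=3 term ⇒ +0.030523;  D = +0.030157-0.004712i
d^2_{0,2}: single k=2 term ⇒ +0.144324;  D = +0.144249-0.004675i
d^2_{1,2}: single k=1 term ⇒ +0.454946;  D = +0.453098+0.040974i
d^2_{2,2}: single k=0 term ⇒ +0.878207;  D = +0.858403+0.185450i
Y_2^{m'}(θ=2.3326,φ=2.4488) and Σ D·Y over m':
  (+0.0038-0.0011i)·(+0.0372+0.1988i)  (+0.0302-0.0047i)·(+0.2969+0.2464i)  (+0.1442-0.0047i)·(+0.1354+0.0000i)  (+0.4531+0.0410i)·(-0.2969+0.2464i)  (+0.8584+0.1854i)·(+0.0372-0.1988i)
Y_2^2(R⁻¹ n̂) = -0.045783-0.058125i

Re=-0.0458 Im=-0.0581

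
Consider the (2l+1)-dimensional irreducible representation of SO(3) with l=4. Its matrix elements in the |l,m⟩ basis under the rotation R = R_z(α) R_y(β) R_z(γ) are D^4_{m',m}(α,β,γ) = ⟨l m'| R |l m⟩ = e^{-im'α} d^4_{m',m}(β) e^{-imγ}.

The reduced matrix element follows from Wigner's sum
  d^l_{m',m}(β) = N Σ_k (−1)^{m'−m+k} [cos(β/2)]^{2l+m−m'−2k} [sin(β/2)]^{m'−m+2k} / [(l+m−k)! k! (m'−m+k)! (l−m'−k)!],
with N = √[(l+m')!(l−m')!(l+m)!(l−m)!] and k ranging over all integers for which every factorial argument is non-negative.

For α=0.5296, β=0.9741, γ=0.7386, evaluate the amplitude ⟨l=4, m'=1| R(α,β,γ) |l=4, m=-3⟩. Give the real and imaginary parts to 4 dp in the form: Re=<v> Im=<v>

Re=-0.0371 Im=0.3198

First d^4_{1,-3}(β=0.9741), then the phase factors e^{-i(1)α} and e^{-i(-3)γ}:
With c≡cos(β/2)=0.883717 and s≡sin(β/2)=0.468021, N=[120·6·1·5040]^{1/2}=1904.940944
The bounds max(0,m−m')=0 and min(l+m,l−m')=1 give 2 terms
  k=0: (−1)^4·1904.9409/(144)·0.8837^4·0.4680^4 = +0.387109
  k=1: (−1)^5·1904.9409/(240)·0.8837^2·0.4680^6 = -0.065146
d^4_{1,-3}(0.9741) = +0.387109 -0.065146 = +0.321963
Attach z-rotation phases: D = e^{-i(1)(0.5296)}·(+0.321963)·e^{-i(-3)(0.7386)} = -0.037073+0.319822i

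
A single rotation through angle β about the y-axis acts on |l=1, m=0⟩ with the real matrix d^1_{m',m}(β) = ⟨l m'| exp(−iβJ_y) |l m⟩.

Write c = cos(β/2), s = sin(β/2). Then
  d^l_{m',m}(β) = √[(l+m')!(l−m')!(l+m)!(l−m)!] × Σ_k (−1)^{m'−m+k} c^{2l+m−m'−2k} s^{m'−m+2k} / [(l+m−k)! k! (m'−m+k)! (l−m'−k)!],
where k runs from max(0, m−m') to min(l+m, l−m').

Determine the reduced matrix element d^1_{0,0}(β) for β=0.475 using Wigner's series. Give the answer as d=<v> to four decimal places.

d=0.8893

d^1_{0,0}(β=0.475) via Wigner's sum:
c=cos(0.475/2)=0.971929, s=sin(0.475/2)=0.235274; N=√[1·1·1·1]=1.000000
Admissible k: 0..1 (factorial args all ≥0)
  k=0: (−1)^0·1.0000/(1)·0.9719^2·0.2353^0 = +0.944646
  k=1: (−1)^1·1.0000/(1)·0.9719^0·0.2353^2 = -0.055354
d^1_{0,0}(0.475) = +0.944646 -0.055354 = +0.889293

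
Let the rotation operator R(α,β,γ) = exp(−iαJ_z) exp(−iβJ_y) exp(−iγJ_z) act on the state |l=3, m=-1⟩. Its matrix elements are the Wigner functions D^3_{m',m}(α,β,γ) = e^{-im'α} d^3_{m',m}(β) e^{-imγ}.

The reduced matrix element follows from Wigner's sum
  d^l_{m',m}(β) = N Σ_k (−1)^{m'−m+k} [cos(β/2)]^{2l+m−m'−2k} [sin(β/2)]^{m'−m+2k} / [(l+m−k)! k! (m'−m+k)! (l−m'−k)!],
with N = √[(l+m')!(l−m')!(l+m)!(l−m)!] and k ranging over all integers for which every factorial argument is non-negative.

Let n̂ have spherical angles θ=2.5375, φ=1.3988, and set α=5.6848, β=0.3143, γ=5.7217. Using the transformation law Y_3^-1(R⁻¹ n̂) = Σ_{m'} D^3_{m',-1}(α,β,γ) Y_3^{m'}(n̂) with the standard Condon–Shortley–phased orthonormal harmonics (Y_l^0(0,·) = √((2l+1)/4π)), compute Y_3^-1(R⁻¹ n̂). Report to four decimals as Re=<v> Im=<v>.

Re=-0.2140 Im=-0.3902

Need the full column D^3_{m',-1} for m'=−3..3 at α=5.6848, β=0.3143, γ=5.7217.
cos(β/2)=0.987677, sin(β/2)=0.156504
d^3_{-3,-1}: single k=2 term ⇒ +0.090273;  D = -0.063861-0.063804i
d^3_{-2,-1}: k∈[1..2] ⇒ +0.465158 -0.023359 = +0.441799;  D = -0.082335-0.434060i
d^3_{-1,-1}: k∈[0..2] ⇒ +0.928305 -0.186467 +0.003511 = +0.745349;  D = +0.297736-0.683300i
d^3_{0,-1}: k∈[0..2] ⇒ -0.509555 +0.038382 -0.000321 = -0.471494;  D = -0.399103+0.251044i
d^3_{1,-1}: k∈[0..2] ⇒ +0.139850 -0.004682 +0.000015 = +0.135183;  D = +0.135091+0.004987i
d^3_{2,-1}: k∈[0..1] ⇒ -0.023359 +0.000293 = -0.023066;  D = -0.018566-0.013687i
d^3_{3,-1}: single k=0 term ⇒ +0.002267;  D = +0.000750+0.002139i
Y_3^{m'}(θ=2.5375,φ=1.3988) and Σ D·Y over m':
  (-0.0639-0.0638i)·(-0.0377+0.0665i)  (-0.0823-0.4341i)·(+0.2555+0.0915i)  (+0.2977-0.6833i)·(+0.0750-0.4317i)  (-0.3991+0.2510i)·(-0.1188+0.0000i)  (+0.1351+0.0050i)·(-0.0750-0.4317i)  (-0.0186-0.0137i)·(+0.2555-0.0915i)  (+0.0007+0.0021i)·(+0.0377+0.0665i)
Y_3^-1(R⁻¹ n̂) = -0.213973-0.390216i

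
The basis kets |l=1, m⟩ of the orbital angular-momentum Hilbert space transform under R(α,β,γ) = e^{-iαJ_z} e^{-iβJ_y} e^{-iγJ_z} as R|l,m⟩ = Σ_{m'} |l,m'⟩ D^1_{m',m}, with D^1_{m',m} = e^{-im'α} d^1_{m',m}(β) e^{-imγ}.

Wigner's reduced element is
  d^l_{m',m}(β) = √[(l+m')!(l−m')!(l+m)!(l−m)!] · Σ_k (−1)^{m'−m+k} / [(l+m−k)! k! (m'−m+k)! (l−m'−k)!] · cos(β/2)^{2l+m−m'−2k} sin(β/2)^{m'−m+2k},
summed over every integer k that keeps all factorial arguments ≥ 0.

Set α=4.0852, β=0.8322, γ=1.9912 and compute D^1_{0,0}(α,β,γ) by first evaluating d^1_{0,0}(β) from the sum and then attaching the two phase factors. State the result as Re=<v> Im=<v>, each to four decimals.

Split into d^1_{0,0}(β=0.8322) × two z-phases.
c=cos(0.8322/2)=0.914672, s=sin(0.8322/2)=0.404196; N=√[1·1·1·1]=1.000000
The bounds max(0,m−m')=0 and min(l+m,l−m')=1 give 2 terms
  k=0: (−1)^0·1.0000/(1)·0.9147^2·0.4042^0 = +0.836625
  k=1: (−1)^1·1.0000/(1)·0.9147^0·0.4042^2 = -0.163375
d^1_{0,0}(0.8322) = +0.836625 -0.163375 = +0.673251
D = (+1.000000+0.000000i)·(+0.673251)·(+1.000000+0.000000i) = +0.673251+0.000000i

Re=0.6733 Im=0.0000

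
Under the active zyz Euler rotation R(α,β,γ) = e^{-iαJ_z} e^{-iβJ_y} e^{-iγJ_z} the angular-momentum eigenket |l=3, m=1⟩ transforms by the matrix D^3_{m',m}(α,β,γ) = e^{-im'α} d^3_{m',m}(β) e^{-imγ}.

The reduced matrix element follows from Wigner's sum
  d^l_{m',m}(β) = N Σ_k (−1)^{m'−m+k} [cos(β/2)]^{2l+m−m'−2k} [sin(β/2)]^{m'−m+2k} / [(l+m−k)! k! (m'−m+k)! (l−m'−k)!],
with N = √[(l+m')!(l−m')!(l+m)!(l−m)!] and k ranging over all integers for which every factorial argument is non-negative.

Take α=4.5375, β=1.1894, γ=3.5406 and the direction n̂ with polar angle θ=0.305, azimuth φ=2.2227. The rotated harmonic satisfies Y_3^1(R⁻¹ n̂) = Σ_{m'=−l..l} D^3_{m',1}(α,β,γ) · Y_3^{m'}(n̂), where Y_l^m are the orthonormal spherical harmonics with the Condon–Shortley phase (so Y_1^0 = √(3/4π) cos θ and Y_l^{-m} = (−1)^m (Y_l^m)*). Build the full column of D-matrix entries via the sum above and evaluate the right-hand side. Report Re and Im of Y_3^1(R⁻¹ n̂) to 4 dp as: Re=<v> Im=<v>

Re=0.2705 Im=-0.0473

Need the full column D^3_{m',1} for m'=−3..3 at α=4.5375, β=1.1894, γ=3.5406.
cos(β/2)=0.828317, sin(β/2)=0.560260
d^3_{-3,1}: single k=4 term ⇒ +0.261817;  D = -0.208883-0.157848i
d^3_{-2,1}: k∈[3..4] ⇒ +0.632104 -0.144592 = +0.487512;  D = +0.357110-0.331873i
d^3_{-1,1}: k∈[2..4] ⇒ +0.886577 -0.540807 +0.030927 = +0.376697;  D = +0.204512+0.316347i
d^3_{0,1}: k∈[1..3] ⇒ +0.756767 -1.038653 +0.158393 = -0.123493;  D = +0.113792-0.047977i
d^3_{1,1}: k∈[0..2] ⇒ +0.322982 -1.182103 +0.405605 = -0.453516;  D = +0.100792+0.442173i
d^3_{2,1}: k∈[0..1] ⇒ -0.690831 +0.632104 = -0.058727;  D = -0.058656+0.002890i
d^3_{3,1}: single k=0 term ⇒ +0.572283;  D = -0.071724+0.567771i
Y_3^{m'}(θ=0.305,φ=2.2227) and Σ D·Y over m':
  (-0.2089-0.1578i)·(+0.0105-0.0042i)  (+0.3571-0.3319i)·(-0.0232+0.0848i)  (+0.2045+0.3163i)·(-0.2090-0.2738i)  (+0.1138-0.0480i)·(+0.5514+0.0000i)  (+0.1008+0.4422i)·(+0.2090-0.2738i)  (-0.0587+0.0029i)·(-0.0232-0.0848i)  (-0.0717+0.5678i)·(-0.0105-0.0042i)
Y_3^1(R⁻¹ n̂) = +0.270524-0.047280i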